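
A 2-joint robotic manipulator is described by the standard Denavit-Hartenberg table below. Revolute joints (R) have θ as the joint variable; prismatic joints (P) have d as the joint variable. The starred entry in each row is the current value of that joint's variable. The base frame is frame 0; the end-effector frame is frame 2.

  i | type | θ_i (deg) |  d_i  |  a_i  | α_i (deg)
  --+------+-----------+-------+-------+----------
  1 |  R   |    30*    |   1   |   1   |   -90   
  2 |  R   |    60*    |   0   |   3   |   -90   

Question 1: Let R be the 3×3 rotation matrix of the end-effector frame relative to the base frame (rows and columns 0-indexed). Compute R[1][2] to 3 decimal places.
-0.433

End-effector z-axis (col 2 of R) = (-0.7500,-0.4330,-0.5000)
R[1][2] = -0.4330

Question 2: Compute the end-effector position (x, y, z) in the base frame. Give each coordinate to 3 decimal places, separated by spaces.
after link 1: o_1 = (0.8660, 0.5000, 1.0000)
after link 2: o_2 = (2.1651, 1.2500, -1.5981)

2.165 1.250 -1.598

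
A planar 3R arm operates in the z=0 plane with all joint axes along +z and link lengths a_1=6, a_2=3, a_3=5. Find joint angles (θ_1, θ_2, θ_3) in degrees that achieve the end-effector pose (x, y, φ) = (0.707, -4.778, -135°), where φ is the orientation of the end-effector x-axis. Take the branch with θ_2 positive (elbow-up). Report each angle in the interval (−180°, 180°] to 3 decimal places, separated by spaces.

wrist centre = target − a_3·(cos φ, sin φ) = (4.2425, -1.2425)
cos θ_2 = (19.5428−6²−3²)/(2·6·3) = -0.7071; θ_2 = 135.0030° (elbow-up)
β = atan2(-1.2425,4.2425) = -16.3232°; ψ = atan2(2.1212,3.8786) = 28.6745°
θ_1 = β − ψ = -44.9976°
θ_3 = φ − θ_1 − θ_2 = 134.9946° (wrapped to (-180°,180°])

-44.998 135.003 134.995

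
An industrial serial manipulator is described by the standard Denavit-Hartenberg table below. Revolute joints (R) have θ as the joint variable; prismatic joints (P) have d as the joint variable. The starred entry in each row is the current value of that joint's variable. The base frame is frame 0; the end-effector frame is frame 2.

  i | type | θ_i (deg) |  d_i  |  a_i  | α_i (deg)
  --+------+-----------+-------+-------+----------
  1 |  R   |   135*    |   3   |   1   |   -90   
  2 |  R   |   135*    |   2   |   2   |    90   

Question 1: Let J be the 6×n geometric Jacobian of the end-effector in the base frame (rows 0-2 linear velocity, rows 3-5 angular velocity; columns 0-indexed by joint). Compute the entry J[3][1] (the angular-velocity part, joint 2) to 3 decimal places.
axis z_1 = (-0.7071,-0.7071,0.0000); lever o_n−o_1 = (-0.4142,-2.4142,-1.4142)
cross product → J_v[:, 1] = (1.0000,-1.0000,1.4142)
J_ω[:, 1] = z_1
entry J[3][1] = -0.7071

-0.707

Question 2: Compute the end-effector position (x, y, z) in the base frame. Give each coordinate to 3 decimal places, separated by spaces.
after link 1: o_1 = (-0.7071, 0.7071, 3.0000)
after link 2: o_2 = (-1.1213, -1.7071, 1.5858)

-1.121 -1.707 1.586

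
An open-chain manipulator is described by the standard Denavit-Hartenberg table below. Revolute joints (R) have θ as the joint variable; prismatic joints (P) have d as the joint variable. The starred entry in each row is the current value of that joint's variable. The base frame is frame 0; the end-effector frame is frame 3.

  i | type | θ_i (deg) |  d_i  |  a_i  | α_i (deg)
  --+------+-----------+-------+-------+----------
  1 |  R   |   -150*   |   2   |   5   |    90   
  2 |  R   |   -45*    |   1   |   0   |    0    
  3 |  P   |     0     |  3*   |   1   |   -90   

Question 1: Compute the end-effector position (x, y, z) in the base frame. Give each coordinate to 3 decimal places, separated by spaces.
after link 1: o_1 = (-4.3301, -2.5000, 2.0000)
after link 2: o_2 = (-4.8301, -1.6340, 2.0000)
after link 3: o_3 = (-6.9425, 0.6105, 1.2929)

-6.942 0.611 1.293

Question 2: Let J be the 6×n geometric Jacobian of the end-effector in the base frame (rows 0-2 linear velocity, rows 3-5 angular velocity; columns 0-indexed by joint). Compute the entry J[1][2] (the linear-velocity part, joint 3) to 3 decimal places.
0.866

prismatic axis z_2 = (-0.5000,0.8660,0.0000)
J_v[:, 2] = z_2; J_ω[:, 2] = (0,0,0)
entry J[1][2] = 0.8660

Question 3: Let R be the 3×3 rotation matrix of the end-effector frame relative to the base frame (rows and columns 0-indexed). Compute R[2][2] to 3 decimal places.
End-effector z-axis (col 2 of R) = (-0.6124,-0.3536,0.7071)
R[2][2] = 0.7071

0.707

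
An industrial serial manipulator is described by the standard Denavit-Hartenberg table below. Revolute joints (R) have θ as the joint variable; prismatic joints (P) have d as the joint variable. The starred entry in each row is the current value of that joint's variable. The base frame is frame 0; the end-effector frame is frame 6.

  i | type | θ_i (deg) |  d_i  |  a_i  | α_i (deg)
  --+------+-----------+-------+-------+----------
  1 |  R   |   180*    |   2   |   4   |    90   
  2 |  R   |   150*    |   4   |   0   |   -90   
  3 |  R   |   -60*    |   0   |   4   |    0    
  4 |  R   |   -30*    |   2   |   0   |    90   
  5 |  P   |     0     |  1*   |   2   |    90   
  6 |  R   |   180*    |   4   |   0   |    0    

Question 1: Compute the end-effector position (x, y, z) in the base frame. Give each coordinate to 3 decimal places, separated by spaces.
after link 1: o_1 = (-4.0000, 0.0000, 2.0000)
after link 2: o_2 = (-4.0000, 4.0000, 2.0000)
after link 3: o_3 = (-2.2679, 7.4641, 3.0000)
after link 4: o_4 = (-1.2679, 7.4641, 1.2679)
after link 5: o_5 = (-2.1340, 9.4641, 0.7679)
after link 6: o_6 = (-4.1340, 9.4641, 4.2321)

-4.134 9.464 4.232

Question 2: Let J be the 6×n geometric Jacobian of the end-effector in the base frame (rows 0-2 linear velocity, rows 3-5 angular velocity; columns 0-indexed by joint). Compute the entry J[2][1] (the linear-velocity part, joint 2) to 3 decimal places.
0.134

axis z_1 = (0.0000,1.0000,0.0000); lever o_n−o_1 = (-0.1340,9.4641,2.2321)
cross product → J_v[:, 1] = (2.2321,-0.0000,0.1340)
J_ω[:, 1] = z_1
entry J[2][1] = 0.1340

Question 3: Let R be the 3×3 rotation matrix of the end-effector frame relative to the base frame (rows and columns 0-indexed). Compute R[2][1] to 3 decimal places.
0.500

End-effector y-axis (col 1 of R) = (0.8660,-0.0000,0.5000)
R[2][1] = 0.5000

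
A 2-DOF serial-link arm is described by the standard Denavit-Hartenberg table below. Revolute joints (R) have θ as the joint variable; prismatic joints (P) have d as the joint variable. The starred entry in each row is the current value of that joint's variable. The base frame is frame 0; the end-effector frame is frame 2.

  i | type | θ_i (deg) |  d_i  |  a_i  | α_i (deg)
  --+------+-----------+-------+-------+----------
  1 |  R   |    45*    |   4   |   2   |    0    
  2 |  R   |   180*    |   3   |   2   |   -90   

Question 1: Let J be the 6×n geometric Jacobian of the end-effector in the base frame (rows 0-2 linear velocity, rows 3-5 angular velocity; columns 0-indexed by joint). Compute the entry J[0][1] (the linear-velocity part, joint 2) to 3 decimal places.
1.414

axis z_1 = (0.0000,0.0000,1.0000); lever o_n−o_1 = (-1.4142,-1.4142,3.0000)
cross product → J_v[:, 1] = (1.4142,-1.4142,0.0000)
J_ω[:, 1] = z_1
entry J[0][1] = 1.4142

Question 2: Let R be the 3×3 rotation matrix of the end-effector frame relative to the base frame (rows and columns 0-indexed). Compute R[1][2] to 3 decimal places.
-0.707

End-effector z-axis (col 2 of R) = (0.7071,-0.7071,0.0000)
R[1][2] = -0.7071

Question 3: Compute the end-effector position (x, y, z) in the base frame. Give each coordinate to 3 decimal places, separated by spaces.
-0.000 0.000 7.000

after link 1: o_1 = (1.4142, 1.4142, 4.0000)
after link 2: o_2 = (-0.0000, 0.0000, 7.0000)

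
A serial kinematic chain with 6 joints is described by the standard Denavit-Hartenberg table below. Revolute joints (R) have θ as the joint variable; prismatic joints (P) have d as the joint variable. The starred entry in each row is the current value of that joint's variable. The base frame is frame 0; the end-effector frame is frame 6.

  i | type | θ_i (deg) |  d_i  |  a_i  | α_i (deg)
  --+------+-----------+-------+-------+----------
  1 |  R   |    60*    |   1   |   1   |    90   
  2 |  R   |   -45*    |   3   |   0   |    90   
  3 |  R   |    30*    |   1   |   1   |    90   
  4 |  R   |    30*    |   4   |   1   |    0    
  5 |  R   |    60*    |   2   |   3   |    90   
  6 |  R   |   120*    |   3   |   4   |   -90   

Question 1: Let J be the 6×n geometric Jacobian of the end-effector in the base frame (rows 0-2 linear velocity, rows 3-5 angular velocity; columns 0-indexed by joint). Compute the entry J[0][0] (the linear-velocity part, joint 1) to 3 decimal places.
-6.195

axis z_0 = ẑ; lever o_n−o_0 = (0.3861,6.1950,-7.0937)
cross product → J_v[:, 0] = (-6.1950,0.3861,0.0000)
J_ω[:, 0] = z_0
entry J[0][0] = -6.1950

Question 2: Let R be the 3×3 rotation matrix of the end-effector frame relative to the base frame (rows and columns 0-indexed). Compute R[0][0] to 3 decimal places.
End-effector x-axis (col 0 of R) = (-0.3196,0.9464,0.0474)
R[0][0] = -0.3196

-0.320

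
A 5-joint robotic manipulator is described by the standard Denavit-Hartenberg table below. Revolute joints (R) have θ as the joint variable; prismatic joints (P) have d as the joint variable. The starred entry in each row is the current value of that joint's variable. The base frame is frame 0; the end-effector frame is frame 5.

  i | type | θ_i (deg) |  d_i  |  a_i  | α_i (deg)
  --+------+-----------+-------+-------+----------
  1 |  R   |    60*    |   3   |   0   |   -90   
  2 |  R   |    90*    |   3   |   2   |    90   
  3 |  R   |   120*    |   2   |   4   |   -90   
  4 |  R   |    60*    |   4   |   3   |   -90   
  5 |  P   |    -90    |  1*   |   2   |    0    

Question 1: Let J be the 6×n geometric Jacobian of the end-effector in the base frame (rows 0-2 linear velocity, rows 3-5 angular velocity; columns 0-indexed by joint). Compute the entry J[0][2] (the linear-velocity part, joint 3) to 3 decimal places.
6.507

axis z_2 = (0.5000,0.8660,0.0000); lever o_n−o_2 = (-1.4264,-0.4444,7.5131)
cross product → J_v[:, 2] = (6.5066,-3.7566,1.0131)
J_ω[:, 2] = z_2
entry J[0][2] = 6.5066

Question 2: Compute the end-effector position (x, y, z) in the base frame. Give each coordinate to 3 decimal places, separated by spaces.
-4.025 1.056 8.513

after link 1: o_1 = (0.0000, 0.0000, 3.0000)
after link 2: o_2 = (-2.5981, 1.5000, 1.0000)
after link 3: o_3 = (-4.5981, 4.9641, 3.0000)
after link 4: o_4 = (-5.2901, 2.3636, 7.2141)
after link 5: o_5 = (-4.0245, 1.0556, 8.5131)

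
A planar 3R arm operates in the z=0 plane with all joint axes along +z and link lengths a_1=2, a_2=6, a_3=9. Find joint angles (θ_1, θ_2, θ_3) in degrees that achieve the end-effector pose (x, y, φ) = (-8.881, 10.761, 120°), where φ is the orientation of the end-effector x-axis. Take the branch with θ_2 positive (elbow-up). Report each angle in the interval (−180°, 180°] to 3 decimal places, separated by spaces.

44.986 120.014 -45.000

wrist centre = target − a_3·(cos φ, sin φ) = (-4.3810, 2.9668)
cos θ_2 = (27.9949−2²−6²)/(2·2·6) = -0.5002; θ_2 = 120.0141° (elbow-up)
β = atan2(2.9668,-4.3810) = 145.8945°; ψ = atan2(5.1954,-1.0013) = 100.9085°
θ_1 = β − ψ = 44.9860°
θ_3 = φ − θ_1 − θ_2 = -45.0001° (wrapped to (-180°,180°])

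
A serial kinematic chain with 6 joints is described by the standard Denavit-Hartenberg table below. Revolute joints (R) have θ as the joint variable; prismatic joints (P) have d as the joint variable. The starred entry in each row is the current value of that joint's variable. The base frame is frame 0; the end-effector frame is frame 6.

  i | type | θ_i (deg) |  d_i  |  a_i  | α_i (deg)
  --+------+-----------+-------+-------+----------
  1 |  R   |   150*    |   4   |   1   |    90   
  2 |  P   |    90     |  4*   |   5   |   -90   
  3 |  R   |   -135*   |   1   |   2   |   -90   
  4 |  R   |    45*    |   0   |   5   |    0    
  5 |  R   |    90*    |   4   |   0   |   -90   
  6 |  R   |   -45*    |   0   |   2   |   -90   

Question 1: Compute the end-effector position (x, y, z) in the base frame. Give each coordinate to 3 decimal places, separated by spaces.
1.590 11.825 9.621

after link 1: o_1 = (-0.8660, 0.5000, 4.0000)
after link 2: o_2 = (1.1340, 3.9641, 9.0000)
after link 3: o_3 = (2.7071, 4.6888, 7.5858)
after link 4: o_4 = (0.8952, 8.6217, 5.0858)
after link 5: o_5 = (2.3095, 11.0712, 7.9142)
after link 6: o_6 = (1.5899, 11.8248, 9.6213)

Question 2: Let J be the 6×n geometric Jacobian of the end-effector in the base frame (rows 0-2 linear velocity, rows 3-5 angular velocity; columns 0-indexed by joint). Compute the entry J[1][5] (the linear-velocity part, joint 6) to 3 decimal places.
-0.978

axis z_5 = (0.3624,-0.7866,0.5000); lever o_n−o_5 = (-0.7196,0.7537,1.7071)
cross product → J_v[:, 5] = (-1.7196,-0.9784,-0.2929)
J_ω[:, 5] = z_5
entry J[1][5] = -0.9784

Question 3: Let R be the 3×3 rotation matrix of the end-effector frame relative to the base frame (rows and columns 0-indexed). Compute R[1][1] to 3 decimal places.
End-effector y-axis (col 1 of R) = (-0.3624,0.7866,-0.5000)
R[1][1] = 0.7866

0.787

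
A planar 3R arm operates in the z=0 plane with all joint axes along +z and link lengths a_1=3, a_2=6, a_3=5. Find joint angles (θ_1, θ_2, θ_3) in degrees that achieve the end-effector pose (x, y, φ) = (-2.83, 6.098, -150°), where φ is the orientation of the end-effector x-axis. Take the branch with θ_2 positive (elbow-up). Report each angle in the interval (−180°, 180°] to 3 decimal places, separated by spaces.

wrist centre = target − a_3·(cos φ, sin φ) = (1.5001, 8.5980)
cos θ_2 = (76.1760−3²−6²)/(2·3·6) = 0.8660; θ_2 = 30.0030° (elbow-up)
β = atan2(8.5980,1.5001) = 80.1030°; ψ = atan2(3.0003,8.1960) = 20.1059°
θ_1 = β − ψ = 59.9971°
θ_3 = φ − θ_1 − θ_2 = 120.0000° (wrapped to (-180°,180°])

59.997 30.003 120.000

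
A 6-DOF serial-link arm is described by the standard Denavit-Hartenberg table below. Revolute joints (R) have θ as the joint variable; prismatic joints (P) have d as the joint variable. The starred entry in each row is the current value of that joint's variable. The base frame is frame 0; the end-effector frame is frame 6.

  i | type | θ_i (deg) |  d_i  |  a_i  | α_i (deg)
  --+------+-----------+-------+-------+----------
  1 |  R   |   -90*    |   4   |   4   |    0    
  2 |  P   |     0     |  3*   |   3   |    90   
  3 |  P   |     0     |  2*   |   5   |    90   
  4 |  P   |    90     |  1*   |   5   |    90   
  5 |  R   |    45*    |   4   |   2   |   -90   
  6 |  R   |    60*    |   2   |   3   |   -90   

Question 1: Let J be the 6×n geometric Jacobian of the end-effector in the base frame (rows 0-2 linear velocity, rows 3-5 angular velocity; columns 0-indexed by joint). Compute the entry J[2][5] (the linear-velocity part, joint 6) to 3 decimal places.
1.837

axis z_5 = (0.7071,0.0000,-0.7071); lever o_n−o_5 = (0.3536,2.5981,-2.4749)
cross product → J_v[:, 5] = (1.8371,1.5000,1.8371)
J_ω[:, 5] = z_5
entry J[2][5] = 1.8371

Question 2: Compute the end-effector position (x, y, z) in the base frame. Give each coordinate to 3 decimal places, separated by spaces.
-8.061 -13.402 2.111

after link 1: o_1 = (0.0000, -4.0000, 4.0000)
after link 2: o_2 = (0.0000, -7.0000, 7.0000)
after link 3: o_3 = (-2.0000, -12.0000, 7.0000)
after link 4: o_4 = (-7.0000, -12.0000, 6.0000)
after link 5: o_5 = (-8.4142, -16.0000, 4.5858)
after link 6: o_6 = (-8.0607, -13.4019, 2.1109)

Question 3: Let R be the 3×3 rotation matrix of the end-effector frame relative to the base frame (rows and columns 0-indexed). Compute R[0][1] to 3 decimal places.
End-effector y-axis (col 1 of R) = (-0.7071,-0.0000,0.7071)
R[0][1] = -0.7071

-0.707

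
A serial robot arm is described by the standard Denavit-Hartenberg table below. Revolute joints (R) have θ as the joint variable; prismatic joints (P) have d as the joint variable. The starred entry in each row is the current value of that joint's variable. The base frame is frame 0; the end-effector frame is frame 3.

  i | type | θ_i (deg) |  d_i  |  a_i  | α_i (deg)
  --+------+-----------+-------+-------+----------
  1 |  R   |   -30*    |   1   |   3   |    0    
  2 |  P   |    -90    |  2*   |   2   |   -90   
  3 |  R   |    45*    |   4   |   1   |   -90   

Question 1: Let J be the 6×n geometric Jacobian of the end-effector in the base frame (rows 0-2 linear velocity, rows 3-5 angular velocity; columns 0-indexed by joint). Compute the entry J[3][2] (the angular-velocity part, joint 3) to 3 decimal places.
axis z_2 = (0.8660,-0.5000,0.0000); lever o_n−o_2 = (3.1105,-2.6124,-0.7071)
cross product → J_v[:, 2] = (0.3536,0.6124,-0.7071)
J_ω[:, 2] = z_2
entry J[3][2] = 0.8660

0.866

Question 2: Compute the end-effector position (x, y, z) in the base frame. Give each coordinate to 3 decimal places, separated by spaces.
after link 1: o_1 = (2.5981, -1.5000, 1.0000)
after link 2: o_2 = (1.5981, -3.2321, 3.0000)
after link 3: o_3 = (4.7086, -5.8444, 2.2929)

4.709 -5.844 2.293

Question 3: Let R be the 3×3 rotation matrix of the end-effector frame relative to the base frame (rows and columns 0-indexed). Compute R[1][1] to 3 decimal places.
0.500

End-effector y-axis (col 1 of R) = (-0.8660,0.5000,-0.0000)
R[1][1] = 0.5000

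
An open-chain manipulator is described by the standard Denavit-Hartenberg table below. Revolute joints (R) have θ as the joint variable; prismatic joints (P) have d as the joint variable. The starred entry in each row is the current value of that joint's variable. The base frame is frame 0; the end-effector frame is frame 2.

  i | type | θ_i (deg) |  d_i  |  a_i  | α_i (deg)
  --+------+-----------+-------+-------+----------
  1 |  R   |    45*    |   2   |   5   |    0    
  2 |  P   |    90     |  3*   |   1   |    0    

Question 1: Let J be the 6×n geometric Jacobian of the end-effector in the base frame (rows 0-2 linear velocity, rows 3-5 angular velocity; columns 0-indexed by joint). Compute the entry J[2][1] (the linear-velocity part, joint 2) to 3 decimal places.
1.000

prismatic axis z_1 = (0.0000,0.0000,1.0000)
J_v[:, 1] = z_1; J_ω[:, 1] = (0,0,0)
entry J[2][1] = 1.0000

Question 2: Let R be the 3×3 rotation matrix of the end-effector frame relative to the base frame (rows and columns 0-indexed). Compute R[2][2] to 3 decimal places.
1.000

End-effector z-axis (col 2 of R) = (0.0000,0.0000,1.0000)
R[2][2] = 1.0000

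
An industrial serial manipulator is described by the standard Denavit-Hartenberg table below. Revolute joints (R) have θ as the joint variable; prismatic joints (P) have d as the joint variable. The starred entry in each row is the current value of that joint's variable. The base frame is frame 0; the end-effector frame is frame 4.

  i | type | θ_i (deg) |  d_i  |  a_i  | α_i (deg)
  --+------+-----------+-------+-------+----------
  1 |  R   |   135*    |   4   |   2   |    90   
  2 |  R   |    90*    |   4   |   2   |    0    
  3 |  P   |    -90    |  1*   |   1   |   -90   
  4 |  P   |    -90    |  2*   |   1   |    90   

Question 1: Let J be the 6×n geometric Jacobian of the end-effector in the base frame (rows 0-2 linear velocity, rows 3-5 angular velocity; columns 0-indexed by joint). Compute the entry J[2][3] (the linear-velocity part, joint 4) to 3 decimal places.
1.000

prismatic axis z_3 = (0.0000,0.0000,1.0000)
J_v[:, 3] = z_3; J_ω[:, 3] = (0,0,0)
entry J[2][3] = 1.0000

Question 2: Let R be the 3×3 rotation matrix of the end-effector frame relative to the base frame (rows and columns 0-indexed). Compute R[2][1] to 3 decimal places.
1.000

End-effector y-axis (col 1 of R) = (-0.0000,0.0000,1.0000)
R[2][1] = 1.0000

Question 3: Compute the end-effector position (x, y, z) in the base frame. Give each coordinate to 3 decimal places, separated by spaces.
2.121 6.364 8.000

after link 1: o_1 = (-1.4142, 1.4142, 4.0000)
after link 2: o_2 = (1.4142, 4.2426, 6.0000)
after link 3: o_3 = (1.4142, 5.6569, 6.0000)
after link 4: o_4 = (2.1213, 6.3640, 8.0000)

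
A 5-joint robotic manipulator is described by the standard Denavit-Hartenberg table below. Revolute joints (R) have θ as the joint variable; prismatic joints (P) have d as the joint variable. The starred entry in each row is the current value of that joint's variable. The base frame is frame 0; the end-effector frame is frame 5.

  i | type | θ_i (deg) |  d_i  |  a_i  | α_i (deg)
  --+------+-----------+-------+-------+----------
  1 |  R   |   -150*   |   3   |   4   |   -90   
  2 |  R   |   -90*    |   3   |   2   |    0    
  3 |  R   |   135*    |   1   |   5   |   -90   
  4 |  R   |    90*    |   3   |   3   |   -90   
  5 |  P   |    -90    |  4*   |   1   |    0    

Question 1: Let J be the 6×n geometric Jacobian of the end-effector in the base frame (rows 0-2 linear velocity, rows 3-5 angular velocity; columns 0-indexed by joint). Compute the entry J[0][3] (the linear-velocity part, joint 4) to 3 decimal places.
3.837

axis z_3 = (0.6124,0.3536,-0.7071); lever o_n−o_3 = (3.3990,5.4265,-0.0000)
cross product → J_v[:, 3] = (3.8371,-2.4034,2.1213)
J_ω[:, 3] = z_3
entry J[0][3] = 3.8371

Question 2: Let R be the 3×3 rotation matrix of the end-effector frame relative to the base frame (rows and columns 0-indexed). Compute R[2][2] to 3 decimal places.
End-effector z-axis (col 2 of R) = (0.6124,0.3536,0.7071)
R[2][2] = 0.7071

0.707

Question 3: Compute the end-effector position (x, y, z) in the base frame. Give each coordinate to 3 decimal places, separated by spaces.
-1.127 -1.805 1.464

after link 1: o_1 = (-3.4641, -2.0000, 3.0000)
after link 2: o_2 = (-1.9641, -4.5981, 5.0000)
after link 3: o_3 = (-4.5260, -7.2319, 1.4645)
after link 4: o_4 = (-4.1888, -3.5731, -0.6569)
after link 5: o_5 = (-1.1270, -1.8054, 1.4645)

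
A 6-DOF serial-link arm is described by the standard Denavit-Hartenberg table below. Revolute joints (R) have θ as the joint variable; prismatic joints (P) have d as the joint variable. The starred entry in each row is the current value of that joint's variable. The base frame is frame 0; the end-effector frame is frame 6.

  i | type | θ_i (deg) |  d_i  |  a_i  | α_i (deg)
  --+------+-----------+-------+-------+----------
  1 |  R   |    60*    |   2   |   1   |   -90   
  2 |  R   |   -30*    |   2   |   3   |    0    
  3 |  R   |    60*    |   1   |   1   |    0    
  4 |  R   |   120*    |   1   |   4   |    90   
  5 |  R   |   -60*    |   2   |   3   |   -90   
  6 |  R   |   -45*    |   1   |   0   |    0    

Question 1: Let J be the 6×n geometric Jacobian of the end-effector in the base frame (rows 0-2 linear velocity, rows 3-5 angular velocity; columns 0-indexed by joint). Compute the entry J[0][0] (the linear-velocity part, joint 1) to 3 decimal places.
axis z_0 = ẑ; lever o_n−o_0 = (-1.6716,0.9085,-1.9151)
cross product → J_v[:, 0] = (-0.9085,-1.6716,0.0000)
J_ω[:, 0] = z_0
entry J[0][0] = -0.9085

-0.908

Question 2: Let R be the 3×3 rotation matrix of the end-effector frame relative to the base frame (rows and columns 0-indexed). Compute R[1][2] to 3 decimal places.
End-effector z-axis (col 2 of R) = (-0.8080,-0.3995,-0.4330)
R[1][2] = -0.3995

-0.400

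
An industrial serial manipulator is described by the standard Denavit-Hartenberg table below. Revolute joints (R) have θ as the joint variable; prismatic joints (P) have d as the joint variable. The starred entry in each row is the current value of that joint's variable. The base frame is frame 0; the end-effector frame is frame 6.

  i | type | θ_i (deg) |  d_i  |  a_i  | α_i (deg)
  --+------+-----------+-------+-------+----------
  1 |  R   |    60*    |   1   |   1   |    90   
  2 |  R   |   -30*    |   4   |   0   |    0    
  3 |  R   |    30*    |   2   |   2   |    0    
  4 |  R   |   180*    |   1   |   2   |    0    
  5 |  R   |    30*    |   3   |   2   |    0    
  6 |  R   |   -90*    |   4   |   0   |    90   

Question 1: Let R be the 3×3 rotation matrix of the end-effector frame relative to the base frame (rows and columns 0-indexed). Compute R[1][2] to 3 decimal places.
0.750

End-effector z-axis (col 2 of R) = (0.4330,0.7500,0.5000)
R[1][2] = 0.7500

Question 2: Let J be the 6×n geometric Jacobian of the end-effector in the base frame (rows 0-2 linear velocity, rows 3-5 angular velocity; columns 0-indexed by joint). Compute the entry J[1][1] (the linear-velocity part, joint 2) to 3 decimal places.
0.866

axis z_1 = (0.8660,-0.5000,0.0000); lever o_n−o_1 = (11.2583,-8.5000,-1.0000)
cross product → J_v[:, 1] = (0.5000,0.8660,-1.7321)
J_ω[:, 1] = z_1
entry J[1][1] = 0.8660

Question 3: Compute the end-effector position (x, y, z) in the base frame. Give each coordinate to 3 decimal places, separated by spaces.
after link 1: o_1 = (0.5000, 0.8660, 1.0000)
after link 2: o_2 = (3.9641, -1.1340, 1.0000)
after link 3: o_3 = (6.6962, -0.4019, 1.0000)
after link 4: o_4 = (6.5622, -2.6340, 1.0000)
after link 5: o_5 = (8.2942, -5.6340, 0.0000)
after link 6: o_6 = (11.7583, -7.6340, 0.0000)

11.758 -7.634 0.000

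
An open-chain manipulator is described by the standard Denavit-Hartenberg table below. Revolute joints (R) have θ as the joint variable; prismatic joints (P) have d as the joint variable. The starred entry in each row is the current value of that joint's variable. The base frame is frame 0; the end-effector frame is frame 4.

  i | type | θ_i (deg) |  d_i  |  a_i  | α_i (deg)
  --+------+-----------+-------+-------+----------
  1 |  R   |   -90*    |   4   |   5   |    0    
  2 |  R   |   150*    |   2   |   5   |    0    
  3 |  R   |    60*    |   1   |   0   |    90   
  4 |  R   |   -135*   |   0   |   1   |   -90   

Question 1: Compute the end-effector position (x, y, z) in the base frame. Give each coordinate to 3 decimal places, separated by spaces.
after link 1: o_1 = (0.0000, -5.0000, 4.0000)
after link 2: o_2 = (2.5000, -0.6699, 6.0000)
after link 3: o_3 = (2.5000, -0.6699, 7.0000)
after link 4: o_4 = (2.8536, -1.2822, 6.2929)

2.854 -1.282 6.293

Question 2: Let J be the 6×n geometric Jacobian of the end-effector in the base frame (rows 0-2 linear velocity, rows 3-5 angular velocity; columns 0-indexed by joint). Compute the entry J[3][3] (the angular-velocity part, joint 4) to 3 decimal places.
axis z_3 = (0.8660,0.5000,0.0000); lever o_n−o_3 = (0.3536,-0.6124,-0.7071)
cross product → J_v[:, 3] = (-0.3536,0.6124,-0.7071)
J_ω[:, 3] = z_3
entry J[3][3] = 0.8660

0.866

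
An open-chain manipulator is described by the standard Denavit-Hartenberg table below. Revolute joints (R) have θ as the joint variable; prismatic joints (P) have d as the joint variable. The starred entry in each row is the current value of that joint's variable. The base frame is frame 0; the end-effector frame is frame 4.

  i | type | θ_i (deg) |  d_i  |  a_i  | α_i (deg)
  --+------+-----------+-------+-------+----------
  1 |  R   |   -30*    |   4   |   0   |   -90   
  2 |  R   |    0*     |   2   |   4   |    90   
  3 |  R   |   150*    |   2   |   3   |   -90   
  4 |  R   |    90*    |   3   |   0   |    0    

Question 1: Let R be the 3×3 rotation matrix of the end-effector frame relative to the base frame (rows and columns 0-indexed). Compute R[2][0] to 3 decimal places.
End-effector x-axis (col 0 of R) = (-0.0000,0.0000,-1.0000)
R[2][0] = -1.0000

-1.000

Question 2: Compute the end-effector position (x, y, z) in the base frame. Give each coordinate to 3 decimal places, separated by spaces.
0.366 0.830 6.000

after link 1: o_1 = (0.0000, 0.0000, 4.0000)
after link 2: o_2 = (4.4641, -0.2679, 4.0000)
after link 3: o_3 = (2.9641, 2.3301, 6.0000)
after link 4: o_4 = (0.3660, 0.8301, 6.0000)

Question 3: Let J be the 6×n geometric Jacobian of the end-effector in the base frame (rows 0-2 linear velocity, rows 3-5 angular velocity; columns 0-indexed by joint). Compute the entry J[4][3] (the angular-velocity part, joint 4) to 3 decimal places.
axis z_3 = (-0.8660,-0.5000,0.0000); lever o_n−o_3 = (-2.5981,-1.5000,0.0000)
cross product → J_v[:, 3] = (0.0000,-0.0000,-0.0000)
J_ω[:, 3] = z_3
entry J[4][3] = -0.5000

-0.500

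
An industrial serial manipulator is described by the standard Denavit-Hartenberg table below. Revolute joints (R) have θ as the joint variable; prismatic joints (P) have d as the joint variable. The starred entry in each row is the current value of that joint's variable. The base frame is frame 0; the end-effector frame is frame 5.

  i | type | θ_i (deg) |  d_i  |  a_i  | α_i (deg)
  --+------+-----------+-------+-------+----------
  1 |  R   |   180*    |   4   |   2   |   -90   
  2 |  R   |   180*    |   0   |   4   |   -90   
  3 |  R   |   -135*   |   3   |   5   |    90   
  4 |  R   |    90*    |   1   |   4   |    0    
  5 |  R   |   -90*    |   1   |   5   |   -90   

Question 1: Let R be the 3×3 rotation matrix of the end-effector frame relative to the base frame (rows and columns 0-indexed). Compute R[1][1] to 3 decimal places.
-0.707

End-effector y-axis (col 1 of R) = (0.7071,-0.7071,-0.0000)
R[1][1] = -0.7071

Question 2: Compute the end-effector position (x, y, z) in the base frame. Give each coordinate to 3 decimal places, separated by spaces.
-6.485 -5.657 11.000

after link 1: o_1 = (-2.0000, 0.0000, 4.0000)
after link 2: o_2 = (2.0000, -0.0000, 4.0000)
after link 3: o_3 = (-1.5355, -3.5355, 7.0000)
after link 4: o_4 = (-2.2426, -2.8284, 11.0000)
after link 5: o_5 = (-6.4853, -5.6569, 11.0000)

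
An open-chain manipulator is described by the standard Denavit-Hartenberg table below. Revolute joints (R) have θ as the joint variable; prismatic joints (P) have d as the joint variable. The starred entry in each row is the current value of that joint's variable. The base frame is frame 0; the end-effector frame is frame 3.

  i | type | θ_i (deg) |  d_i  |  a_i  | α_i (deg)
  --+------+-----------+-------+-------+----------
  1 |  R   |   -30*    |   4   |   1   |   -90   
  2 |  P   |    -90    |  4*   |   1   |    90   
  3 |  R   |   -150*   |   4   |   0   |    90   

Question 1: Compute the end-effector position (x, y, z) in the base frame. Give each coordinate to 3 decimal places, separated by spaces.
after link 1: o_1 = (0.8660, -0.5000, 4.0000)
after link 2: o_2 = (2.8660, 2.9641, 5.0000)
after link 3: o_3 = (-0.5981, 4.9641, 5.0000)

-0.598 4.964 5.000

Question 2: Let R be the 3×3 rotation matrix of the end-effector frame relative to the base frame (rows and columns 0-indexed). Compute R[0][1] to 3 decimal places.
-0.866

End-effector y-axis (col 1 of R) = (-0.8660,0.5000,0.0000)
R[0][1] = -0.8660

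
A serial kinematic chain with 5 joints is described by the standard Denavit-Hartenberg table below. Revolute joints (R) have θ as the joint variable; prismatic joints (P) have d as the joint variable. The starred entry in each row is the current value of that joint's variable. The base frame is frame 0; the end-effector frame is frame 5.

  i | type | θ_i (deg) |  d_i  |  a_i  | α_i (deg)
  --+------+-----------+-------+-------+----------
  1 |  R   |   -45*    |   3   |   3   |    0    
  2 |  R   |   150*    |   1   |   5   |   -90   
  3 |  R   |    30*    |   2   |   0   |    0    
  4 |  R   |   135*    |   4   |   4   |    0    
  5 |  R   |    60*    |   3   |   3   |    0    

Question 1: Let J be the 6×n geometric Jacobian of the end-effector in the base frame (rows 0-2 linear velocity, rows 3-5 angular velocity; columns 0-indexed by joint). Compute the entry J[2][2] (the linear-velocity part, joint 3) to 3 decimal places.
axis z_2 = (-0.9659,-0.2588,0.0000); lever o_n−o_2 = (-7.1443,-8.1105,1.0860)
cross product → J_v[:, 2] = (-0.2811,1.0490,5.9850)
J_ω[:, 2] = z_2
entry J[2][2] = 5.9850

5.985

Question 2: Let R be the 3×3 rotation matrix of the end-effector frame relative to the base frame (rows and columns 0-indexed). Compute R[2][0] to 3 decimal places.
0.707

End-effector x-axis (col 0 of R) = (0.1830,-0.6830,0.7071)
R[2][0] = 0.7071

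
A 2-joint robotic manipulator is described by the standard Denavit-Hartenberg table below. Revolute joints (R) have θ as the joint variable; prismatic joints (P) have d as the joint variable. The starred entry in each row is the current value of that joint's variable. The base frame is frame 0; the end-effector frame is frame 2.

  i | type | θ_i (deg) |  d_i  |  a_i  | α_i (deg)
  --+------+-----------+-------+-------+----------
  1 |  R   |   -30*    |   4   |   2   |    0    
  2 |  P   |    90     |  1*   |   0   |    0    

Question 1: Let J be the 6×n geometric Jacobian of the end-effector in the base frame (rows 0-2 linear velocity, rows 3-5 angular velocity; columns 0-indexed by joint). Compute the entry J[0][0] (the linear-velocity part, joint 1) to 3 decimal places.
1.000

axis z_0 = ẑ; lever o_n−o_0 = (1.7321,-1.0000,5.0000)
cross product → J_v[:, 0] = (1.0000,1.7321,-0.0000)
J_ω[:, 0] = z_0
entry J[0][0] = 1.0000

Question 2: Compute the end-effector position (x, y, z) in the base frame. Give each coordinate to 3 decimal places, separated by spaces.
1.732 -1.000 5.000

after link 1: o_1 = (1.7321, -1.0000, 4.0000)
after link 2: o_2 = (1.7321, -1.0000, 5.0000)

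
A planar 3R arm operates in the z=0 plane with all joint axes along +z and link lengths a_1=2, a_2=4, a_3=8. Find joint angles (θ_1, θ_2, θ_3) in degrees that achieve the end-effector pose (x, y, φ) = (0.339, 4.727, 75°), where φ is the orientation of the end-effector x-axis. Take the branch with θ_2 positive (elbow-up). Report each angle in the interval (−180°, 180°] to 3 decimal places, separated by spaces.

150.013 119.997 164.989

wrist centre = target − a_3·(cos φ, sin φ) = (-1.7316, -3.0004)
cos θ_2 = (12.0007−2²−4²)/(2·2·4) = -0.5000; θ_2 = 119.9971° (elbow-up)
β = atan2(-3.0004,-1.7316) = -119.9895°; ψ = atan2(3.4642,0.0002) = 89.9971°
θ_1 = β − ψ = -209.9865°
θ_3 = φ − θ_1 − θ_2 = 164.9895° (wrapped to (-180°,180°])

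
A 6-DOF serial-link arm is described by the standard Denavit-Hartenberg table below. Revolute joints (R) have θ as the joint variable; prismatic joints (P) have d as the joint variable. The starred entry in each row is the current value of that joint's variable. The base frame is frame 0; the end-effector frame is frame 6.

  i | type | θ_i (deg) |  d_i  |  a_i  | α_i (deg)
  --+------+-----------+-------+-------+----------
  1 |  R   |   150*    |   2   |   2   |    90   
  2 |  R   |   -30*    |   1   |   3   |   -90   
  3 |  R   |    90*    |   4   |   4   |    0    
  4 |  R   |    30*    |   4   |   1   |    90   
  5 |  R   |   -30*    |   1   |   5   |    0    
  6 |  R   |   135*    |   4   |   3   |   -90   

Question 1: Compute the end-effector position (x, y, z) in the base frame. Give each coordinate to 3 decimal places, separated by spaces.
after link 1: o_1 = (-1.7321, 1.0000, 2.0000)
after link 2: o_2 = (-3.4821, 3.1651, 0.5000)
after link 3: o_3 = (-7.2141, 0.7010, 3.9641)
after link 4: o_4 = (-9.0042, 0.7345, 7.6782)
after link 5: o_5 = (-9.0724, -4.1337, 6.1627)
after link 6: o_6 = (-13.8802, -2.8908, 6.7460)

-13.880 -2.891 6.746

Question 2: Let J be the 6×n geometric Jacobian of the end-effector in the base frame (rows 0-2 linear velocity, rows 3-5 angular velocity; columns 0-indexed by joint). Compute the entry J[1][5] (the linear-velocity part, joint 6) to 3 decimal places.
axis z_5 = (-0.8995,-0.0580,-0.4330); lever o_n−o_5 = (-4.8078,1.2428,0.5834)
cross product → J_v[:, 5] = (0.5043,2.6066,-1.3969)
J_ω[:, 5] = z_5
entry J[1][5] = 2.6066

2.607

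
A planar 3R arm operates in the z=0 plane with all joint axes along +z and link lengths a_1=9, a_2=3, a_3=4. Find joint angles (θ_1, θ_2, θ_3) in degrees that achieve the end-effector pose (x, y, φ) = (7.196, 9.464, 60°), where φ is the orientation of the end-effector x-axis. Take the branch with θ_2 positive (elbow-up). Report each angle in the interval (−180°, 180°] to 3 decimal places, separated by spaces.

30.001 120.003 -90.004

wrist centre = target − a_3·(cos φ, sin φ) = (5.1960, 5.9999)
cos θ_2 = (62.9972−9²−3²)/(2·9·3) = -0.5001; θ_2 = 120.0034° (elbow-up)
β = atan2(5.9999,5.1960) = 49.1070°; ψ = atan2(2.5980,7.4998) = 19.1064°
θ_1 = β − ψ = 30.0006°
θ_3 = φ − θ_1 − θ_2 = -90.0040° (wrapped to (-180°,180°])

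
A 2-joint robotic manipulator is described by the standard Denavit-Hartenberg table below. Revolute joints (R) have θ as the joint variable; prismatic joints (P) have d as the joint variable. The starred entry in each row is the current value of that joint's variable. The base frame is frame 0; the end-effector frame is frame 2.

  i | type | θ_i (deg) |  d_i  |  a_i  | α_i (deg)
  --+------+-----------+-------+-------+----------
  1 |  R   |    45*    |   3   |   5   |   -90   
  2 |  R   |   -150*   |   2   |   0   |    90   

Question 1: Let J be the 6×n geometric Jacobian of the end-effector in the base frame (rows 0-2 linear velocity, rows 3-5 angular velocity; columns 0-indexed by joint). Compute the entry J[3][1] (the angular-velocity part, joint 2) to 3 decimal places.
axis z_1 = (-0.7071,0.7071,0.0000); lever o_n−o_1 = (-1.4142,1.4142,0.0000)
cross product → J_v[:, 1] = (-0.0000,-0.0000,-0.0000)
J_ω[:, 1] = z_1
entry J[3][1] = -0.7071

-0.707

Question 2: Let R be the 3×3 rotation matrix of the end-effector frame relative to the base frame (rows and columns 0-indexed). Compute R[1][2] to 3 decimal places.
-0.354

End-effector z-axis (col 2 of R) = (-0.3536,-0.3536,-0.8660)
R[1][2] = -0.3536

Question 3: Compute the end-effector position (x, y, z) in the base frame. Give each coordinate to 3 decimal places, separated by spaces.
2.121 4.950 3.000

after link 1: o_1 = (3.5355, 3.5355, 3.0000)
after link 2: o_2 = (2.1213, 4.9497, 3.0000)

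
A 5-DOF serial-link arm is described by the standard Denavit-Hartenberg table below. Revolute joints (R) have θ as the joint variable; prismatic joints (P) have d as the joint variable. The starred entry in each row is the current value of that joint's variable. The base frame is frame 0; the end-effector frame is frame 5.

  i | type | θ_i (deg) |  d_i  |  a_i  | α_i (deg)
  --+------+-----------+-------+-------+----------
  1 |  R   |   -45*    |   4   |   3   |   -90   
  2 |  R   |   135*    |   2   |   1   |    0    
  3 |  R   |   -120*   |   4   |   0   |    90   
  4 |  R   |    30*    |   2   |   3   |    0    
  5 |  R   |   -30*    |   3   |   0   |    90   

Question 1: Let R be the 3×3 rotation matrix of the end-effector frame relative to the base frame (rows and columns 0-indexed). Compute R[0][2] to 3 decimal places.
-0.707

End-effector z-axis (col 2 of R) = (-0.7071,-0.7071,0.0000)
R[0][2] = -0.7071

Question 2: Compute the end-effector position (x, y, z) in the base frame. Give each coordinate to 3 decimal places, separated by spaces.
9.614 0.992 7.450

after link 1: o_1 = (2.1213, -2.1213, 4.0000)
after link 2: o_2 = (3.0355, -0.2071, 3.2929)
after link 3: o_3 = (5.8640, 2.6213, 3.2929)
after link 4: o_4 = (9.0652, 1.5414, 4.5523)
after link 5: o_5 = (9.6142, 0.9924, 7.4501)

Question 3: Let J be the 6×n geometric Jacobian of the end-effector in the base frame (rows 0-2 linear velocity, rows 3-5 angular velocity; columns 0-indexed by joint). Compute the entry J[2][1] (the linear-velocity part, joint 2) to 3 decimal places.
axis z_1 = (0.7071,0.7071,0.0000); lever o_n−o_1 = (7.4929,3.1137,3.4501)
cross product → J_v[:, 1] = (2.4396,-2.4396,-3.0965)
J_ω[:, 1] = z_1
entry J[2][1] = -3.0965

-3.097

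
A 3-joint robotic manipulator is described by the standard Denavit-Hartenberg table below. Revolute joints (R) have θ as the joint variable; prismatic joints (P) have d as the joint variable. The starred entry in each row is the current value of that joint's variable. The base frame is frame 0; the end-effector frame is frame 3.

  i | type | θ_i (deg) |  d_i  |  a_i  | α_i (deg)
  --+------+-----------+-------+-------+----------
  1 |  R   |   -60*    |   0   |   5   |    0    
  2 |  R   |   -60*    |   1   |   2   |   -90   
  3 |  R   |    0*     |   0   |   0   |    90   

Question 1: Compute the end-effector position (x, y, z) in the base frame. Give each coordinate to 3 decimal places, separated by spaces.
1.500 -6.062 1.000

after link 1: o_1 = (2.5000, -4.3301, 0.0000)
after link 2: o_2 = (1.5000, -6.0622, 1.0000)
after link 3: o_3 = (1.5000, -6.0622, 1.0000)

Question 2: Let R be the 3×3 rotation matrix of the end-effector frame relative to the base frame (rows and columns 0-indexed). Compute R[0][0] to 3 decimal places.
End-effector x-axis (col 0 of R) = (-0.5000,-0.8660,0.0000)
R[0][0] = -0.5000

-0.500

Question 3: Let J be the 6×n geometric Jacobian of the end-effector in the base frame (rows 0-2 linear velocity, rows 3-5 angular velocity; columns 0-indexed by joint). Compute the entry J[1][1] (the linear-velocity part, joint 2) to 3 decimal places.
-1.000

axis z_1 = (0.0000,0.0000,1.0000); lever o_n−o_1 = (-1.0000,-1.7321,1.0000)
cross product → J_v[:, 1] = (1.7321,-1.0000,0.0000)
J_ω[:, 1] = z_1
entry J[1][1] = -1.0000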